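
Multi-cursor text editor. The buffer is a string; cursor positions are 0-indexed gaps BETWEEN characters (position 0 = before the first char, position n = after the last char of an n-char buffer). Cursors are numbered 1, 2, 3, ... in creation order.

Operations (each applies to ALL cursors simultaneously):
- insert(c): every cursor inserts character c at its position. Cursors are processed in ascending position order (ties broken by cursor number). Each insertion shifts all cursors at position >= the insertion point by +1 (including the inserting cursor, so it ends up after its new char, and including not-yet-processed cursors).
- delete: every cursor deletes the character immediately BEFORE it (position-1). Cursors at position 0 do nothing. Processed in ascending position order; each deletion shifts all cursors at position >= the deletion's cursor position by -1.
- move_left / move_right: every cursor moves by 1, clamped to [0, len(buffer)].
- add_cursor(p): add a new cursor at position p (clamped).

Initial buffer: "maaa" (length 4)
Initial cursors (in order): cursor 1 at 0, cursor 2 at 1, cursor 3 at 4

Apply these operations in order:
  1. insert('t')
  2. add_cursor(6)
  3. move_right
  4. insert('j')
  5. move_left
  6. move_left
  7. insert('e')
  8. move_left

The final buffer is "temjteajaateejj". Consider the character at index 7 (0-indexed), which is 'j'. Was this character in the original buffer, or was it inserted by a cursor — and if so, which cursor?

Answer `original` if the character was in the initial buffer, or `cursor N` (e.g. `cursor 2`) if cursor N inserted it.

After op 1 (insert('t')): buffer="tmtaaat" (len 7), cursors c1@1 c2@3 c3@7, authorship 1.2...3
After op 2 (add_cursor(6)): buffer="tmtaaat" (len 7), cursors c1@1 c2@3 c4@6 c3@7, authorship 1.2...3
After op 3 (move_right): buffer="tmtaaat" (len 7), cursors c1@2 c2@4 c3@7 c4@7, authorship 1.2...3
After op 4 (insert('j')): buffer="tmjtajaatjj" (len 11), cursors c1@3 c2@6 c3@11 c4@11, authorship 1.12.2..334
After op 5 (move_left): buffer="tmjtajaatjj" (len 11), cursors c1@2 c2@5 c3@10 c4@10, authorship 1.12.2..334
After op 6 (move_left): buffer="tmjtajaatjj" (len 11), cursors c1@1 c2@4 c3@9 c4@9, authorship 1.12.2..334
After op 7 (insert('e')): buffer="temjteajaateejj" (len 15), cursors c1@2 c2@6 c3@13 c4@13, authorship 11.122.2..33434
After op 8 (move_left): buffer="temjteajaateejj" (len 15), cursors c1@1 c2@5 c3@12 c4@12, authorship 11.122.2..33434
Authorship (.=original, N=cursor N): 1 1 . 1 2 2 . 2 . . 3 3 4 3 4
Index 7: author = 2

Answer: cursor 2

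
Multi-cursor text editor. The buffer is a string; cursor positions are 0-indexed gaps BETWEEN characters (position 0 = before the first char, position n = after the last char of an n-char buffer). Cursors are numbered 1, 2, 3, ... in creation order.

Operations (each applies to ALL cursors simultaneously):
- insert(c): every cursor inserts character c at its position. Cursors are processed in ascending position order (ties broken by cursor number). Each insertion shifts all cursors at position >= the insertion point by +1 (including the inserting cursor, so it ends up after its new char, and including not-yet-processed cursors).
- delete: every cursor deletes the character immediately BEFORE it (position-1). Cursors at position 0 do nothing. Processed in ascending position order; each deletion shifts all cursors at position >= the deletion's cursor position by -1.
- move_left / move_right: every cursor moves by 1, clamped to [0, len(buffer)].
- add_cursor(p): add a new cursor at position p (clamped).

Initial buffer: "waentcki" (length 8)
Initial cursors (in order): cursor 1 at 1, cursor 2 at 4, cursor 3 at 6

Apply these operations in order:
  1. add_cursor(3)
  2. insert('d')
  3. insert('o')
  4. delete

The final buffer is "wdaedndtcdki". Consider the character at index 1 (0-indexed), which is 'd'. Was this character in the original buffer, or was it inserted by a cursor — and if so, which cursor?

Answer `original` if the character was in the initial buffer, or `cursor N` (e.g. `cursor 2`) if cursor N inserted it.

After op 1 (add_cursor(3)): buffer="waentcki" (len 8), cursors c1@1 c4@3 c2@4 c3@6, authorship ........
After op 2 (insert('d')): buffer="wdaedndtcdki" (len 12), cursors c1@2 c4@5 c2@7 c3@10, authorship .1..4.2..3..
After op 3 (insert('o')): buffer="wdoaedondotcdoki" (len 16), cursors c1@3 c4@7 c2@10 c3@14, authorship .11..44.22..33..
After op 4 (delete): buffer="wdaedndtcdki" (len 12), cursors c1@2 c4@5 c2@7 c3@10, authorship .1..4.2..3..
Authorship (.=original, N=cursor N): . 1 . . 4 . 2 . . 3 . .
Index 1: author = 1

Answer: cursor 1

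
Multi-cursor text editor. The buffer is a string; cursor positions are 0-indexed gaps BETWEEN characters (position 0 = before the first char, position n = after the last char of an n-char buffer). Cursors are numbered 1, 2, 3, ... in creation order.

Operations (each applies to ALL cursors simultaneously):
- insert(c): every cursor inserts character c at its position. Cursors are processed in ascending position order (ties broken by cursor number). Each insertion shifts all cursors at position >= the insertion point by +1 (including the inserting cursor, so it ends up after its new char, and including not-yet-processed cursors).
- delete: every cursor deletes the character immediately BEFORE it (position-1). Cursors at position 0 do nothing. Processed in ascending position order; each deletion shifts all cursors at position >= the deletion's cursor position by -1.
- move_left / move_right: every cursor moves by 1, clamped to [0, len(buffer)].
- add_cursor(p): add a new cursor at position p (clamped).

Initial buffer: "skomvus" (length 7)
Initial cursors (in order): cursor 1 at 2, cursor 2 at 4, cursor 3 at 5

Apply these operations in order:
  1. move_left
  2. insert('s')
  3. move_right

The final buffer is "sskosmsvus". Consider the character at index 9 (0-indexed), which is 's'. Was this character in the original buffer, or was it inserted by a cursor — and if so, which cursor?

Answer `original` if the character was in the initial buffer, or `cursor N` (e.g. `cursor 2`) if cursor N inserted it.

After op 1 (move_left): buffer="skomvus" (len 7), cursors c1@1 c2@3 c3@4, authorship .......
After op 2 (insert('s')): buffer="sskosmsvus" (len 10), cursors c1@2 c2@5 c3@7, authorship .1..2.3...
After op 3 (move_right): buffer="sskosmsvus" (len 10), cursors c1@3 c2@6 c3@8, authorship .1..2.3...
Authorship (.=original, N=cursor N): . 1 . . 2 . 3 . . .
Index 9: author = original

Answer: original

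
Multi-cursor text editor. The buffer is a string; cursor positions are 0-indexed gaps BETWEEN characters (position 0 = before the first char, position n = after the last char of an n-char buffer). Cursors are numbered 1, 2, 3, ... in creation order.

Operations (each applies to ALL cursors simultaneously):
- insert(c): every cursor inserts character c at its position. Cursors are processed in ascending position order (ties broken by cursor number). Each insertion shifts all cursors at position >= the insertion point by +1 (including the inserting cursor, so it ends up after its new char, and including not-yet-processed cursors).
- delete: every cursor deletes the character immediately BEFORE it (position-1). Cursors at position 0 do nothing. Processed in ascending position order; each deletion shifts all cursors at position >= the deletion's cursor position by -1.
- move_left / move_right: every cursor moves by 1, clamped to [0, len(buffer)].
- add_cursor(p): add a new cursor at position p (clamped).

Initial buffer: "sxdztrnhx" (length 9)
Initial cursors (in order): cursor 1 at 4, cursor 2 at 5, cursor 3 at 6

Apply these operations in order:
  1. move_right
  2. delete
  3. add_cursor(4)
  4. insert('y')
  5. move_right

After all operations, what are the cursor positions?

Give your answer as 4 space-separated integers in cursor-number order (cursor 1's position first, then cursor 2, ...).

Answer: 9 9 9 9

Derivation:
After op 1 (move_right): buffer="sxdztrnhx" (len 9), cursors c1@5 c2@6 c3@7, authorship .........
After op 2 (delete): buffer="sxdzhx" (len 6), cursors c1@4 c2@4 c3@4, authorship ......
After op 3 (add_cursor(4)): buffer="sxdzhx" (len 6), cursors c1@4 c2@4 c3@4 c4@4, authorship ......
After op 4 (insert('y')): buffer="sxdzyyyyhx" (len 10), cursors c1@8 c2@8 c3@8 c4@8, authorship ....1234..
After op 5 (move_right): buffer="sxdzyyyyhx" (len 10), cursors c1@9 c2@9 c3@9 c4@9, authorship ....1234..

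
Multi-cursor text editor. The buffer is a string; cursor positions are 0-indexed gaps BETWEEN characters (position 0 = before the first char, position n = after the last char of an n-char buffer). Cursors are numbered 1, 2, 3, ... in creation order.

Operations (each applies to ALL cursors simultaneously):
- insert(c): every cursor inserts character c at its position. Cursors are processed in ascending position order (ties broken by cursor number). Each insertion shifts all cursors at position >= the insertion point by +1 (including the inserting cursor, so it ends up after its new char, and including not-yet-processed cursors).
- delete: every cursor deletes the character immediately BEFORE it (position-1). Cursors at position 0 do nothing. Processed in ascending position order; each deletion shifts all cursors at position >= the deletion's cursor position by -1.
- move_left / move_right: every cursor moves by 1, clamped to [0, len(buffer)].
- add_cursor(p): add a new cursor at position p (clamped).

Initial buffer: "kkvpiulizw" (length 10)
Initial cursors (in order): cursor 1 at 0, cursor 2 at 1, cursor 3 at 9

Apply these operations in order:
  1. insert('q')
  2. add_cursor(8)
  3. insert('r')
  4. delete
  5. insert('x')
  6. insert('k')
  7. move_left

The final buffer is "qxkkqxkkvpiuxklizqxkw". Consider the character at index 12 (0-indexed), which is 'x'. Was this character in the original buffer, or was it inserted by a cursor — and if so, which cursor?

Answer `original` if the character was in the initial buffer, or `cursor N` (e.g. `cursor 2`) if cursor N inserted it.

After op 1 (insert('q')): buffer="qkqkvpiulizqw" (len 13), cursors c1@1 c2@3 c3@12, authorship 1.2........3.
After op 2 (add_cursor(8)): buffer="qkqkvpiulizqw" (len 13), cursors c1@1 c2@3 c4@8 c3@12, authorship 1.2........3.
After op 3 (insert('r')): buffer="qrkqrkvpiurlizqrw" (len 17), cursors c1@2 c2@5 c4@11 c3@16, authorship 11.22.....4...33.
After op 4 (delete): buffer="qkqkvpiulizqw" (len 13), cursors c1@1 c2@3 c4@8 c3@12, authorship 1.2........3.
After op 5 (insert('x')): buffer="qxkqxkvpiuxlizqxw" (len 17), cursors c1@2 c2@5 c4@11 c3@16, authorship 11.22.....4...33.
After op 6 (insert('k')): buffer="qxkkqxkkvpiuxklizqxkw" (len 21), cursors c1@3 c2@7 c4@14 c3@20, authorship 111.222.....44...333.
After op 7 (move_left): buffer="qxkkqxkkvpiuxklizqxkw" (len 21), cursors c1@2 c2@6 c4@13 c3@19, authorship 111.222.....44...333.
Authorship (.=original, N=cursor N): 1 1 1 . 2 2 2 . . . . . 4 4 . . . 3 3 3 .
Index 12: author = 4

Answer: cursor 4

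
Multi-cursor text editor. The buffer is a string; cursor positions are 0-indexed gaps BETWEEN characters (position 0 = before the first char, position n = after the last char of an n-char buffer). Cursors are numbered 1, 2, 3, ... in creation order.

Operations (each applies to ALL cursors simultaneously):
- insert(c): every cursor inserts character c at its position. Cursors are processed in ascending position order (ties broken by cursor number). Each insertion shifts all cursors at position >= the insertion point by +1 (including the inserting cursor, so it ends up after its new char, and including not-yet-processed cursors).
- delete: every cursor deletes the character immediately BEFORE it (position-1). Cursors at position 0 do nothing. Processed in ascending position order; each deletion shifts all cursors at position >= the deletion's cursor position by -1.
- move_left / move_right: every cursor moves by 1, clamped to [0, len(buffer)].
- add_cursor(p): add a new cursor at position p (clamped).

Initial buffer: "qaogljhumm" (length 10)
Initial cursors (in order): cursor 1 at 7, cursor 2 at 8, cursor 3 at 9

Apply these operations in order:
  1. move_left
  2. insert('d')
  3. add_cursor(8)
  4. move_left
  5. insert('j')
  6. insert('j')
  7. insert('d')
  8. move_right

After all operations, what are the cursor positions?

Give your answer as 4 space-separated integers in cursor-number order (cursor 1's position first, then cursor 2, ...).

After op 1 (move_left): buffer="qaogljhumm" (len 10), cursors c1@6 c2@7 c3@8, authorship ..........
After op 2 (insert('d')): buffer="qaogljdhdudmm" (len 13), cursors c1@7 c2@9 c3@11, authorship ......1.2.3..
After op 3 (add_cursor(8)): buffer="qaogljdhdudmm" (len 13), cursors c1@7 c4@8 c2@9 c3@11, authorship ......1.2.3..
After op 4 (move_left): buffer="qaogljdhdudmm" (len 13), cursors c1@6 c4@7 c2@8 c3@10, authorship ......1.2.3..
After op 5 (insert('j')): buffer="qaogljjdjhjdujdmm" (len 17), cursors c1@7 c4@9 c2@11 c3@14, authorship ......114.22.33..
After op 6 (insert('j')): buffer="qaogljjjdjjhjjdujjdmm" (len 21), cursors c1@8 c4@11 c2@14 c3@18, authorship ......11144.222.333..
After op 7 (insert('d')): buffer="qaogljjjddjjdhjjddujjddmm" (len 25), cursors c1@9 c4@13 c2@17 c3@22, authorship ......1111444.2222.3333..
After op 8 (move_right): buffer="qaogljjjddjjdhjjddujjddmm" (len 25), cursors c1@10 c4@14 c2@18 c3@23, authorship ......1111444.2222.3333..

Answer: 10 18 23 14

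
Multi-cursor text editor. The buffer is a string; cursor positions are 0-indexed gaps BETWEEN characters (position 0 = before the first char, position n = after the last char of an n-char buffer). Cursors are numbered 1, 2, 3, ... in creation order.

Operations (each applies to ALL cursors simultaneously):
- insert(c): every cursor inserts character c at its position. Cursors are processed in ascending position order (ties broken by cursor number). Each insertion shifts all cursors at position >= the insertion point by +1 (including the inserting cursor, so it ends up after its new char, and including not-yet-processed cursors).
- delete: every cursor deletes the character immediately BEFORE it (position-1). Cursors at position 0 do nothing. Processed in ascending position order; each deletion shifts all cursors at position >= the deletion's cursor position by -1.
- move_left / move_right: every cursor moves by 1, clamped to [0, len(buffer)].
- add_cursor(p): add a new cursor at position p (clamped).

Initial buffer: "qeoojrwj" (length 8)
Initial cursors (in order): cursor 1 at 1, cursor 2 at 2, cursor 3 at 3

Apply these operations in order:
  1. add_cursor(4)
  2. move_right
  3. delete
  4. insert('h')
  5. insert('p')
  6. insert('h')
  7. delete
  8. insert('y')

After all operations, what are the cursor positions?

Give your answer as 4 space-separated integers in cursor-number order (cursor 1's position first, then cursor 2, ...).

After op 1 (add_cursor(4)): buffer="qeoojrwj" (len 8), cursors c1@1 c2@2 c3@3 c4@4, authorship ........
After op 2 (move_right): buffer="qeoojrwj" (len 8), cursors c1@2 c2@3 c3@4 c4@5, authorship ........
After op 3 (delete): buffer="qrwj" (len 4), cursors c1@1 c2@1 c3@1 c4@1, authorship ....
After op 4 (insert('h')): buffer="qhhhhrwj" (len 8), cursors c1@5 c2@5 c3@5 c4@5, authorship .1234...
After op 5 (insert('p')): buffer="qhhhhpppprwj" (len 12), cursors c1@9 c2@9 c3@9 c4@9, authorship .12341234...
After op 6 (insert('h')): buffer="qhhhhpppphhhhrwj" (len 16), cursors c1@13 c2@13 c3@13 c4@13, authorship .123412341234...
After op 7 (delete): buffer="qhhhhpppprwj" (len 12), cursors c1@9 c2@9 c3@9 c4@9, authorship .12341234...
After op 8 (insert('y')): buffer="qhhhhppppyyyyrwj" (len 16), cursors c1@13 c2@13 c3@13 c4@13, authorship .123412341234...

Answer: 13 13 13 13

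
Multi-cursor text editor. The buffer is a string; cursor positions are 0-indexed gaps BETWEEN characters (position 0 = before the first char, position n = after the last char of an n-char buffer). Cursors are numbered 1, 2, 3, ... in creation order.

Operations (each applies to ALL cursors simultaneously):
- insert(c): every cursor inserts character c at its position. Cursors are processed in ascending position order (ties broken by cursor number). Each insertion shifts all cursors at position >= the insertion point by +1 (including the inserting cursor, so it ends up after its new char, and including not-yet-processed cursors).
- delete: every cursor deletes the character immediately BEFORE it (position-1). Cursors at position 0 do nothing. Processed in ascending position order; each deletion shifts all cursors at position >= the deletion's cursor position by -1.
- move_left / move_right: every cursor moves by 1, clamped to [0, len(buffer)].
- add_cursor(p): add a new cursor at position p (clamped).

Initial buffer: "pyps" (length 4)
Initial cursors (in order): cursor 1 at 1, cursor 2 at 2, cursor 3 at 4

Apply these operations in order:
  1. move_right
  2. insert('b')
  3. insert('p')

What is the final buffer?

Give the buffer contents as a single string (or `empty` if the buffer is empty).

After op 1 (move_right): buffer="pyps" (len 4), cursors c1@2 c2@3 c3@4, authorship ....
After op 2 (insert('b')): buffer="pybpbsb" (len 7), cursors c1@3 c2@5 c3@7, authorship ..1.2.3
After op 3 (insert('p')): buffer="pybppbpsbp" (len 10), cursors c1@4 c2@7 c3@10, authorship ..11.22.33

Answer: pybppbpsbp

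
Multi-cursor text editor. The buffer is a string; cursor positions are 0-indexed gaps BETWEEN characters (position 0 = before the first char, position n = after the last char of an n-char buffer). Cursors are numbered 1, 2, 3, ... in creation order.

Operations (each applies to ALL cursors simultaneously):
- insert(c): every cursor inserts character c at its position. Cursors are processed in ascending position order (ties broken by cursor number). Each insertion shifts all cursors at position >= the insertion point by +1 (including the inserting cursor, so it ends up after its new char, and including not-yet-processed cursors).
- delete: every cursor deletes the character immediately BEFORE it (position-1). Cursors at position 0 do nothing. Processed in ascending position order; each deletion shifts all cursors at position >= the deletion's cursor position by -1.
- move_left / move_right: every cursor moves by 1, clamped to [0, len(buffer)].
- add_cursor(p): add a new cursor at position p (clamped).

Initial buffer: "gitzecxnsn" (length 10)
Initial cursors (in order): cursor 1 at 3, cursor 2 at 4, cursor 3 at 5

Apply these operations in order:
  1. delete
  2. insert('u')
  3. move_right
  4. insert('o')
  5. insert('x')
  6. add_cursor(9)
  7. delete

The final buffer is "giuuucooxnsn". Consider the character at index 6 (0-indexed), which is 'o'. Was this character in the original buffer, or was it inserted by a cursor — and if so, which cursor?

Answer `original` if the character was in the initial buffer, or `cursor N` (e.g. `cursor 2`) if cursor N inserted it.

Answer: cursor 1

Derivation:
After op 1 (delete): buffer="gicxnsn" (len 7), cursors c1@2 c2@2 c3@2, authorship .......
After op 2 (insert('u')): buffer="giuuucxnsn" (len 10), cursors c1@5 c2@5 c3@5, authorship ..123.....
After op 3 (move_right): buffer="giuuucxnsn" (len 10), cursors c1@6 c2@6 c3@6, authorship ..123.....
After op 4 (insert('o')): buffer="giuuucoooxnsn" (len 13), cursors c1@9 c2@9 c3@9, authorship ..123.123....
After op 5 (insert('x')): buffer="giuuucoooxxxxnsn" (len 16), cursors c1@12 c2@12 c3@12, authorship ..123.123123....
After op 6 (add_cursor(9)): buffer="giuuucoooxxxxnsn" (len 16), cursors c4@9 c1@12 c2@12 c3@12, authorship ..123.123123....
After op 7 (delete): buffer="giuuucooxnsn" (len 12), cursors c1@8 c2@8 c3@8 c4@8, authorship ..123.12....
Authorship (.=original, N=cursor N): . . 1 2 3 . 1 2 . . . .
Index 6: author = 1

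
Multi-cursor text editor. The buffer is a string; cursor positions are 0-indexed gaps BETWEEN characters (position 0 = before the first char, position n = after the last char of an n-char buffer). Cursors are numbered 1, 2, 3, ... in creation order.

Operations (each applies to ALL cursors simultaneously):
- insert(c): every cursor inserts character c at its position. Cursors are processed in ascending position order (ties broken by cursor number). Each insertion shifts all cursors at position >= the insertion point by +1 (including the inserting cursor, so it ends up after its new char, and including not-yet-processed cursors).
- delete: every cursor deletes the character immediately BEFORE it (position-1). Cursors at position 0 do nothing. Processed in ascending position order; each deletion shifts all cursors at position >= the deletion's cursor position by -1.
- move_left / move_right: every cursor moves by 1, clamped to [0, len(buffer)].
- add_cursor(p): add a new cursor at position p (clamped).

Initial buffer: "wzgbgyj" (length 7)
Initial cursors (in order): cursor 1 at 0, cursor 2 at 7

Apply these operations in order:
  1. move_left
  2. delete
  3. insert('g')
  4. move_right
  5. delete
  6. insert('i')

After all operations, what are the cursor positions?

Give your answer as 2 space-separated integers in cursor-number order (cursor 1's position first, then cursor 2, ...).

Answer: 2 8

Derivation:
After op 1 (move_left): buffer="wzgbgyj" (len 7), cursors c1@0 c2@6, authorship .......
After op 2 (delete): buffer="wzgbgj" (len 6), cursors c1@0 c2@5, authorship ......
After op 3 (insert('g')): buffer="gwzgbggj" (len 8), cursors c1@1 c2@7, authorship 1.....2.
After op 4 (move_right): buffer="gwzgbggj" (len 8), cursors c1@2 c2@8, authorship 1.....2.
After op 5 (delete): buffer="gzgbgg" (len 6), cursors c1@1 c2@6, authorship 1....2
After op 6 (insert('i')): buffer="gizgbggi" (len 8), cursors c1@2 c2@8, authorship 11....22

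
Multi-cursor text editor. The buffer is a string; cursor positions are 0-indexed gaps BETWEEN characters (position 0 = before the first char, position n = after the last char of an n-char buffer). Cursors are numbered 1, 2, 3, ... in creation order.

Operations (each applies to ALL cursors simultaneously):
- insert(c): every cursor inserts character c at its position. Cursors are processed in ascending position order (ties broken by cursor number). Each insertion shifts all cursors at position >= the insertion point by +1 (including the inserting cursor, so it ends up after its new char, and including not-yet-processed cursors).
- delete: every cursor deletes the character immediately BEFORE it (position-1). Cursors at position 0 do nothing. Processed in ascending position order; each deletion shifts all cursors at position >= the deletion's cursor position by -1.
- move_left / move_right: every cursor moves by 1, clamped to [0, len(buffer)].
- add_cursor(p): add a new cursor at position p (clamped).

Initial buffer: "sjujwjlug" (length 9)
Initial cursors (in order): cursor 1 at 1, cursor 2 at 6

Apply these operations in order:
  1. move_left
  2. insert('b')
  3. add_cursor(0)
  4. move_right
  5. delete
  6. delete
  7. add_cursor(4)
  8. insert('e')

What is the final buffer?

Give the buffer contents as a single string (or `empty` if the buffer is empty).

Answer: eejujweelug

Derivation:
After op 1 (move_left): buffer="sjujwjlug" (len 9), cursors c1@0 c2@5, authorship .........
After op 2 (insert('b')): buffer="bsjujwbjlug" (len 11), cursors c1@1 c2@7, authorship 1.....2....
After op 3 (add_cursor(0)): buffer="bsjujwbjlug" (len 11), cursors c3@0 c1@1 c2@7, authorship 1.....2....
After op 4 (move_right): buffer="bsjujwbjlug" (len 11), cursors c3@1 c1@2 c2@8, authorship 1.....2....
After op 5 (delete): buffer="jujwblug" (len 8), cursors c1@0 c3@0 c2@5, authorship ....2...
After op 6 (delete): buffer="jujwlug" (len 7), cursors c1@0 c3@0 c2@4, authorship .......
After op 7 (add_cursor(4)): buffer="jujwlug" (len 7), cursors c1@0 c3@0 c2@4 c4@4, authorship .......
After op 8 (insert('e')): buffer="eejujweelug" (len 11), cursors c1@2 c3@2 c2@8 c4@8, authorship 13....24...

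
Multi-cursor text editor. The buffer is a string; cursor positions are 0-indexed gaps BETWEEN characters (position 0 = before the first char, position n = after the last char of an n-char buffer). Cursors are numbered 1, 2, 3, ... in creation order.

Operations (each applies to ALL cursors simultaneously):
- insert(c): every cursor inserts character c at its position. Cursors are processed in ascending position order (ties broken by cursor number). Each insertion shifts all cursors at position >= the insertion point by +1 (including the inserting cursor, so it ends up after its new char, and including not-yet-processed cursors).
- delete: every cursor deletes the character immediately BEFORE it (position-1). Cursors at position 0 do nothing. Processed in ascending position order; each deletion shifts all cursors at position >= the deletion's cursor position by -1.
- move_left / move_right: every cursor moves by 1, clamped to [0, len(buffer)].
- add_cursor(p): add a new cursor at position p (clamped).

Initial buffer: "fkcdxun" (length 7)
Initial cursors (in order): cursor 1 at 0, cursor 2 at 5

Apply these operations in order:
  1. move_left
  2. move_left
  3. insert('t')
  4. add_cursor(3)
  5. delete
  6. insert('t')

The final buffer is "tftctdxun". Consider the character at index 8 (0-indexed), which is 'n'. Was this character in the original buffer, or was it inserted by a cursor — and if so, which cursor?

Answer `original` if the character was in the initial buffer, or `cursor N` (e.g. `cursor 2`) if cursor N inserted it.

Answer: original

Derivation:
After op 1 (move_left): buffer="fkcdxun" (len 7), cursors c1@0 c2@4, authorship .......
After op 2 (move_left): buffer="fkcdxun" (len 7), cursors c1@0 c2@3, authorship .......
After op 3 (insert('t')): buffer="tfkctdxun" (len 9), cursors c1@1 c2@5, authorship 1...2....
After op 4 (add_cursor(3)): buffer="tfkctdxun" (len 9), cursors c1@1 c3@3 c2@5, authorship 1...2....
After op 5 (delete): buffer="fcdxun" (len 6), cursors c1@0 c3@1 c2@2, authorship ......
After op 6 (insert('t')): buffer="tftctdxun" (len 9), cursors c1@1 c3@3 c2@5, authorship 1.3.2....
Authorship (.=original, N=cursor N): 1 . 3 . 2 . . . .
Index 8: author = original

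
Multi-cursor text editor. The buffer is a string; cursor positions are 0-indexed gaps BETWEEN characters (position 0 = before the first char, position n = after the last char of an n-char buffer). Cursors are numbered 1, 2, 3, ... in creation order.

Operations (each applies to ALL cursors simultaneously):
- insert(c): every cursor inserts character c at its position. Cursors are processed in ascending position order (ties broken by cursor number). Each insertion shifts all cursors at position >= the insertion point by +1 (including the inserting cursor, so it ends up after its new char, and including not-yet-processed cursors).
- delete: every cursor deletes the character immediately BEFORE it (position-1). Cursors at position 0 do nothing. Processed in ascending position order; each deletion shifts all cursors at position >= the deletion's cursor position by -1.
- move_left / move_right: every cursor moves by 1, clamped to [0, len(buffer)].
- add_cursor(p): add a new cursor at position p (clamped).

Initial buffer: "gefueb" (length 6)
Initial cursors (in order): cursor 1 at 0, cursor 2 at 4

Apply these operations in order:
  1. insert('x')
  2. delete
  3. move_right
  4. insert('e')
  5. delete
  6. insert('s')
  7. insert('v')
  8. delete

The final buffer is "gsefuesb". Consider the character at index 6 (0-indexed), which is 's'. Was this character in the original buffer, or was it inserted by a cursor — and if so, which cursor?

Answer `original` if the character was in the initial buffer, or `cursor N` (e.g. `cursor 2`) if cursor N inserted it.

After op 1 (insert('x')): buffer="xgefuxeb" (len 8), cursors c1@1 c2@6, authorship 1....2..
After op 2 (delete): buffer="gefueb" (len 6), cursors c1@0 c2@4, authorship ......
After op 3 (move_right): buffer="gefueb" (len 6), cursors c1@1 c2@5, authorship ......
After op 4 (insert('e')): buffer="geefueeb" (len 8), cursors c1@2 c2@7, authorship .1....2.
After op 5 (delete): buffer="gefueb" (len 6), cursors c1@1 c2@5, authorship ......
After op 6 (insert('s')): buffer="gsefuesb" (len 8), cursors c1@2 c2@7, authorship .1....2.
After op 7 (insert('v')): buffer="gsvefuesvb" (len 10), cursors c1@3 c2@9, authorship .11....22.
After op 8 (delete): buffer="gsefuesb" (len 8), cursors c1@2 c2@7, authorship .1....2.
Authorship (.=original, N=cursor N): . 1 . . . . 2 .
Index 6: author = 2

Answer: cursor 2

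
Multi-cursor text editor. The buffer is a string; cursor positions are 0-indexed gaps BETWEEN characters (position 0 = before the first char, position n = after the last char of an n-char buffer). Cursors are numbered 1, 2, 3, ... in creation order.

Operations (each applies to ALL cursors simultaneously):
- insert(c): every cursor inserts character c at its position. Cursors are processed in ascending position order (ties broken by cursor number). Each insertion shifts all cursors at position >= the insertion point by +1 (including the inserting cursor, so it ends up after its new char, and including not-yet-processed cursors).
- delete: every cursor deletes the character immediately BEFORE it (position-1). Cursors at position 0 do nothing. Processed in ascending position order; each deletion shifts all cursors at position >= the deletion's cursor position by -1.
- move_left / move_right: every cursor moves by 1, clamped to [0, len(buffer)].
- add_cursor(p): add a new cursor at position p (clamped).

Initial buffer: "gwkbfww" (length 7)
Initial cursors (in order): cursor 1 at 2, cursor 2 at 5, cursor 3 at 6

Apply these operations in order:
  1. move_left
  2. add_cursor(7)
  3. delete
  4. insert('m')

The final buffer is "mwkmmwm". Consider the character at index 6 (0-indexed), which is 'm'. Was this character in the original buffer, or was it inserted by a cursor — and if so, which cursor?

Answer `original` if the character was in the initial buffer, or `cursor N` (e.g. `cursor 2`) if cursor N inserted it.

Answer: cursor 4

Derivation:
After op 1 (move_left): buffer="gwkbfww" (len 7), cursors c1@1 c2@4 c3@5, authorship .......
After op 2 (add_cursor(7)): buffer="gwkbfww" (len 7), cursors c1@1 c2@4 c3@5 c4@7, authorship .......
After op 3 (delete): buffer="wkw" (len 3), cursors c1@0 c2@2 c3@2 c4@3, authorship ...
After op 4 (insert('m')): buffer="mwkmmwm" (len 7), cursors c1@1 c2@5 c3@5 c4@7, authorship 1..23.4
Authorship (.=original, N=cursor N): 1 . . 2 3 . 4
Index 6: author = 4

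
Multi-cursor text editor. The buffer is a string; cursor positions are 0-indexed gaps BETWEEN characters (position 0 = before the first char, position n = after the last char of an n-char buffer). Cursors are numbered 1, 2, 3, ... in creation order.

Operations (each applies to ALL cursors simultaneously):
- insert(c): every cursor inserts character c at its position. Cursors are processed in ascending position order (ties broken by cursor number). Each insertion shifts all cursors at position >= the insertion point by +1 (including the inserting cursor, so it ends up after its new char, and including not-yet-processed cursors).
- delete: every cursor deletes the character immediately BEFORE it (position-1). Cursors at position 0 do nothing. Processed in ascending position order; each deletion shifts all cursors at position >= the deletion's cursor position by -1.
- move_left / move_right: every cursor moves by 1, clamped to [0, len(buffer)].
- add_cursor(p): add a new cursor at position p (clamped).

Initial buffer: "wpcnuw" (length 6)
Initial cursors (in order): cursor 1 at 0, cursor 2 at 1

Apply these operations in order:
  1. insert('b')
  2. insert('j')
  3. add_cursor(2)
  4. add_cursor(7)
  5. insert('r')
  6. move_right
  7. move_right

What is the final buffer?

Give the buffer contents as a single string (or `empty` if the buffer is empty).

After op 1 (insert('b')): buffer="bwbpcnuw" (len 8), cursors c1@1 c2@3, authorship 1.2.....
After op 2 (insert('j')): buffer="bjwbjpcnuw" (len 10), cursors c1@2 c2@5, authorship 11.22.....
After op 3 (add_cursor(2)): buffer="bjwbjpcnuw" (len 10), cursors c1@2 c3@2 c2@5, authorship 11.22.....
After op 4 (add_cursor(7)): buffer="bjwbjpcnuw" (len 10), cursors c1@2 c3@2 c2@5 c4@7, authorship 11.22.....
After op 5 (insert('r')): buffer="bjrrwbjrpcrnuw" (len 14), cursors c1@4 c3@4 c2@8 c4@11, authorship 1113.222..4...
After op 6 (move_right): buffer="bjrrwbjrpcrnuw" (len 14), cursors c1@5 c3@5 c2@9 c4@12, authorship 1113.222..4...
After op 7 (move_right): buffer="bjrrwbjrpcrnuw" (len 14), cursors c1@6 c3@6 c2@10 c4@13, authorship 1113.222..4...

Answer: bjrrwbjrpcrnuw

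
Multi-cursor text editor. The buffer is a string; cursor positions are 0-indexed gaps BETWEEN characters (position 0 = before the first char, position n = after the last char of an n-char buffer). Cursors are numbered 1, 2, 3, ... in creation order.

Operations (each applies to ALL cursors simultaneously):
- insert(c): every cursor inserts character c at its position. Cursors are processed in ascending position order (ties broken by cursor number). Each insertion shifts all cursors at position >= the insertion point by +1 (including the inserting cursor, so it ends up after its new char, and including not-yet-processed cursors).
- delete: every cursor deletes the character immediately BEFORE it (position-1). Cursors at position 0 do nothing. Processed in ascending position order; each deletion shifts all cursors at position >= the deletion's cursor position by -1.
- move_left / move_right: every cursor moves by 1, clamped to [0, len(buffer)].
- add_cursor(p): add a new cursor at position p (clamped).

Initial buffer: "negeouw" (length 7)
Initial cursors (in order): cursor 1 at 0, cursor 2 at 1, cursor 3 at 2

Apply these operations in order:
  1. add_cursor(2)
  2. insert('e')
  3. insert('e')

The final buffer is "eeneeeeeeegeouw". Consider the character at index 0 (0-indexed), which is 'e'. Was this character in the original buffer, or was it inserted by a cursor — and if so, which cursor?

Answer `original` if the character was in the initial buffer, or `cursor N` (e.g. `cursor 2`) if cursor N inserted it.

After op 1 (add_cursor(2)): buffer="negeouw" (len 7), cursors c1@0 c2@1 c3@2 c4@2, authorship .......
After op 2 (insert('e')): buffer="eneeeegeouw" (len 11), cursors c1@1 c2@3 c3@6 c4@6, authorship 1.2.34.....
After op 3 (insert('e')): buffer="eeneeeeeeegeouw" (len 15), cursors c1@2 c2@5 c3@10 c4@10, authorship 11.22.3434.....
Authorship (.=original, N=cursor N): 1 1 . 2 2 . 3 4 3 4 . . . . .
Index 0: author = 1

Answer: cursor 1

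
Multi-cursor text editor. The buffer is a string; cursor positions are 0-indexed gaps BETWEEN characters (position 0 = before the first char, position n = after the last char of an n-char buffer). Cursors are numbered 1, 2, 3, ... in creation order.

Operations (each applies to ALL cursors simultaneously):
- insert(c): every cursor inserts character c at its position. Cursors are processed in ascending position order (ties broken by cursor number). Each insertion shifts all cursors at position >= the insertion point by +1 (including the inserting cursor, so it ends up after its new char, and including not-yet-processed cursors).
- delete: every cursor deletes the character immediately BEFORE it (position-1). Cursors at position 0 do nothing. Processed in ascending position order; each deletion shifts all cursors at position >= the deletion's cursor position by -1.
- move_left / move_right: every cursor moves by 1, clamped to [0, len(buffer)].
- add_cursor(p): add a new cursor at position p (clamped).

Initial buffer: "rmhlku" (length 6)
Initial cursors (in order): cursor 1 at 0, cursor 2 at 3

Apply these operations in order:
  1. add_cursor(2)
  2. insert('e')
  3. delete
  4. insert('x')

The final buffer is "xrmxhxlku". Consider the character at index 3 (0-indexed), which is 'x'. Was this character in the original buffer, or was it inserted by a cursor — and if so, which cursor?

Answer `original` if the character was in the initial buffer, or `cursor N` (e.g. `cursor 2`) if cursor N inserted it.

Answer: cursor 3

Derivation:
After op 1 (add_cursor(2)): buffer="rmhlku" (len 6), cursors c1@0 c3@2 c2@3, authorship ......
After op 2 (insert('e')): buffer="ermehelku" (len 9), cursors c1@1 c3@4 c2@6, authorship 1..3.2...
After op 3 (delete): buffer="rmhlku" (len 6), cursors c1@0 c3@2 c2@3, authorship ......
After op 4 (insert('x')): buffer="xrmxhxlku" (len 9), cursors c1@1 c3@4 c2@6, authorship 1..3.2...
Authorship (.=original, N=cursor N): 1 . . 3 . 2 . . .
Index 3: author = 3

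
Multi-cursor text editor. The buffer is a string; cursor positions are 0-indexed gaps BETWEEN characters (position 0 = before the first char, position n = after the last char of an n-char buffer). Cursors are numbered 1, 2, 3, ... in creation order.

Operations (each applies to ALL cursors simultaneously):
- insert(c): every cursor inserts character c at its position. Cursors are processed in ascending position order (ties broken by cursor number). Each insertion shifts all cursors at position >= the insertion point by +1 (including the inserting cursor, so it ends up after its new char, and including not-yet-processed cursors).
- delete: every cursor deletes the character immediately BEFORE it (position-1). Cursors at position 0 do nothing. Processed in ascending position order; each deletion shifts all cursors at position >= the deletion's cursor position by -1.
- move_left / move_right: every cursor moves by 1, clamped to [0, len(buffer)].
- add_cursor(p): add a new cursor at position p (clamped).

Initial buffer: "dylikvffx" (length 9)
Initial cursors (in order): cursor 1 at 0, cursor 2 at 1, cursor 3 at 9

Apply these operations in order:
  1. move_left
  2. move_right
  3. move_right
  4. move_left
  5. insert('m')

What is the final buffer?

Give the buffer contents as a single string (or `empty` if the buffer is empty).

After op 1 (move_left): buffer="dylikvffx" (len 9), cursors c1@0 c2@0 c3@8, authorship .........
After op 2 (move_right): buffer="dylikvffx" (len 9), cursors c1@1 c2@1 c3@9, authorship .........
After op 3 (move_right): buffer="dylikvffx" (len 9), cursors c1@2 c2@2 c3@9, authorship .........
After op 4 (move_left): buffer="dylikvffx" (len 9), cursors c1@1 c2@1 c3@8, authorship .........
After op 5 (insert('m')): buffer="dmmylikvffmx" (len 12), cursors c1@3 c2@3 c3@11, authorship .12.......3.

Answer: dmmylikvffmx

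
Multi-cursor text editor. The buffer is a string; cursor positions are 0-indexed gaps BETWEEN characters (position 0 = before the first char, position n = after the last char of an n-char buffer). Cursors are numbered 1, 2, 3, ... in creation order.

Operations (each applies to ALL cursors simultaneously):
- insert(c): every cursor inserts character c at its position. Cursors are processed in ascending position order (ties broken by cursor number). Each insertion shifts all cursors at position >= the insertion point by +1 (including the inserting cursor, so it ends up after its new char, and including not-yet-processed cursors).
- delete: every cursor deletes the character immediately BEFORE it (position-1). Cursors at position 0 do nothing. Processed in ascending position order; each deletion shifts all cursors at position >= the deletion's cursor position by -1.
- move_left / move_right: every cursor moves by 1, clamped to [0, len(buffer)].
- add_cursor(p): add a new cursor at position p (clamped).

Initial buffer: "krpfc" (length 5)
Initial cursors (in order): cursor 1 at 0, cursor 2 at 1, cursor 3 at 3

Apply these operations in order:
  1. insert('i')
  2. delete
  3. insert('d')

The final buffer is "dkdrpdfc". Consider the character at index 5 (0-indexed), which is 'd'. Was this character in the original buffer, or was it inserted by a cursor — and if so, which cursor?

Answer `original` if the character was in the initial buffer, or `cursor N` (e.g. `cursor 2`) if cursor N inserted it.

Answer: cursor 3

Derivation:
After op 1 (insert('i')): buffer="ikirpifc" (len 8), cursors c1@1 c2@3 c3@6, authorship 1.2..3..
After op 2 (delete): buffer="krpfc" (len 5), cursors c1@0 c2@1 c3@3, authorship .....
After op 3 (insert('d')): buffer="dkdrpdfc" (len 8), cursors c1@1 c2@3 c3@6, authorship 1.2..3..
Authorship (.=original, N=cursor N): 1 . 2 . . 3 . .
Index 5: author = 3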